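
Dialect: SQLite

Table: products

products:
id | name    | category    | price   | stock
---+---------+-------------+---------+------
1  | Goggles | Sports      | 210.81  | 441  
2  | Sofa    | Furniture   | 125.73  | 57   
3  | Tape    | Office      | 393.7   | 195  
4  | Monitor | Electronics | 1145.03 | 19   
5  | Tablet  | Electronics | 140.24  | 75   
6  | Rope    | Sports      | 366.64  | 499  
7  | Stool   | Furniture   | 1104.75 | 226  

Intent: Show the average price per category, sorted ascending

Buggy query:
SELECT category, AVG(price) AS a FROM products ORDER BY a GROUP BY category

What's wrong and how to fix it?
Bug: ORDER BY appears before GROUP BY; SQL clause order requires GROUP BY first

Fix: Move ORDER BY to the end, after GROUP BY

Corrected query:
SELECT category, AVG(price) AS a FROM products GROUP BY category ORDER BY a

Result:
category    | a      
------------+--------
Sports      | 288.725
Office      | 393.7  
Furniture   | 615.24 
Electronics | 642.635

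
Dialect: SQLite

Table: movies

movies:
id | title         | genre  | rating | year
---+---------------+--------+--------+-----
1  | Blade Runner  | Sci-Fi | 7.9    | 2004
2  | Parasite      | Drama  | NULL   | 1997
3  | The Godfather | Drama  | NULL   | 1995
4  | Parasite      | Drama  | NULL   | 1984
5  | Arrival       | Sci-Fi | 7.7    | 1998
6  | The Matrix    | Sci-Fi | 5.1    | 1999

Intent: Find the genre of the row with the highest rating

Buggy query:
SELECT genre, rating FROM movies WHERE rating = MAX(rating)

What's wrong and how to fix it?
Bug: WHERE is evaluated per row; an aggregate over the whole table isn't defined there

Fix: Use a subquery: WHERE rating = (SELECT MAX(rating) FROM movies)

Corrected query:
SELECT genre, rating FROM movies WHERE rating = (SELECT MAX(rating) FROM movies)

Result:
genre  | rating
-------+-------
Sci-Fi | 7.9   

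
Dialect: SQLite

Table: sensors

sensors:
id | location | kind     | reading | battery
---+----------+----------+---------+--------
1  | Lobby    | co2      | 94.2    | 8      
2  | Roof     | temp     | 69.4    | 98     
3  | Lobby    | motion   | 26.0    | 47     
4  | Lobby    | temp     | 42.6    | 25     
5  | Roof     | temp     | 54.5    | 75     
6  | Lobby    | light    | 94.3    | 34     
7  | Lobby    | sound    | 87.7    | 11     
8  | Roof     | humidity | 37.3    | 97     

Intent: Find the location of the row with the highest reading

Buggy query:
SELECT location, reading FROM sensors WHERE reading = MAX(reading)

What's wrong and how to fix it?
Bug: WHERE is evaluated per row; an aggregate over the whole table isn't defined there

Fix: Use a subquery: WHERE reading = (SELECT MAX(reading) FROM sensors)

Corrected query:
SELECT location, reading FROM sensors WHERE reading = (SELECT MAX(reading) FROM sensors)

Result:
location | reading
---------+--------
Lobby    | 94.3   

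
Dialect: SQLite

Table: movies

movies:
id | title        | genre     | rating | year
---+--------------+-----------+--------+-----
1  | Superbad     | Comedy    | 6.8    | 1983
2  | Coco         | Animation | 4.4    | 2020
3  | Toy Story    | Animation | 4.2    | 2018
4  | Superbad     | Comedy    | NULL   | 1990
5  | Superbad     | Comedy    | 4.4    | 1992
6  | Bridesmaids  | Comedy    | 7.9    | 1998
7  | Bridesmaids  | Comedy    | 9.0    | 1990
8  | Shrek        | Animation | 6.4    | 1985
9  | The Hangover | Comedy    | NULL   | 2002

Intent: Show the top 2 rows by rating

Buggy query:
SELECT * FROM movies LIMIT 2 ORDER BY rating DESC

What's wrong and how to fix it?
Bug: LIMIT must come after ORDER BY

Fix: Sort with ORDER BY, then apply LIMIT

Corrected query:
SELECT * FROM movies ORDER BY rating DESC LIMIT 2

Result:
id | title       | genre  | rating | year
---+-------------+--------+--------+-----
7  | Bridesmaids | Comedy | 9      | 1990
6  | Bridesmaids | Comedy | 7.9    | 1998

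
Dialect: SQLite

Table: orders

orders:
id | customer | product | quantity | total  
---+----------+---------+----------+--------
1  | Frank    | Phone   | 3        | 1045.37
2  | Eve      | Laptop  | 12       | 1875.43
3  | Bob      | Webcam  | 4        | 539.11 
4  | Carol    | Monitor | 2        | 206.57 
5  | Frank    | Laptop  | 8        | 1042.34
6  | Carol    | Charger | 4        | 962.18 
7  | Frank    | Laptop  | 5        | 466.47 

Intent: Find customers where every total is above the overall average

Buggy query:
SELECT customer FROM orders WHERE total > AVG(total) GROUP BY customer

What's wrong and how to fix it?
Bug: AVG() is an aggregate; it can't sit directly in WHERE

Fix: Use a subquery for AVG and a HAVING MIN(...) filter so the condition holds for every row in the group

Corrected query:
SELECT customer FROM orders GROUP BY customer HAVING MIN(total) > (SELECT AVG(total) FROM orders)

Result:
customer
--------
Eve     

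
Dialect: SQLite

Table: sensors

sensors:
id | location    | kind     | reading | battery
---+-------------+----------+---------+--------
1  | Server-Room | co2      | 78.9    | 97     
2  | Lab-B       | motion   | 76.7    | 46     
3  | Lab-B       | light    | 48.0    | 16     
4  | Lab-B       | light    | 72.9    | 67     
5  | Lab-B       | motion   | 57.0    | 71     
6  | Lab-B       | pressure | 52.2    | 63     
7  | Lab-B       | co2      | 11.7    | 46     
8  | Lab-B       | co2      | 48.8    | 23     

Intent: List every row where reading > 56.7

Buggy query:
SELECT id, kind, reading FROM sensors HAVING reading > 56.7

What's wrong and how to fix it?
Bug: HAVING filters the output of aggregation, but this query has no GROUP BY and no aggregate functions, so SQLite rejects it (HAVING clause on a non-aggregate query); the condition here is per row

Fix: Use WHERE for row-level filtering

Corrected query:
SELECT id, kind, reading FROM sensors WHERE reading > 56.7

Result:
id | kind   | reading
---+--------+--------
1  | co2    | 78.9   
2  | motion | 76.7   
4  | light  | 72.9   
5  | motion | 57     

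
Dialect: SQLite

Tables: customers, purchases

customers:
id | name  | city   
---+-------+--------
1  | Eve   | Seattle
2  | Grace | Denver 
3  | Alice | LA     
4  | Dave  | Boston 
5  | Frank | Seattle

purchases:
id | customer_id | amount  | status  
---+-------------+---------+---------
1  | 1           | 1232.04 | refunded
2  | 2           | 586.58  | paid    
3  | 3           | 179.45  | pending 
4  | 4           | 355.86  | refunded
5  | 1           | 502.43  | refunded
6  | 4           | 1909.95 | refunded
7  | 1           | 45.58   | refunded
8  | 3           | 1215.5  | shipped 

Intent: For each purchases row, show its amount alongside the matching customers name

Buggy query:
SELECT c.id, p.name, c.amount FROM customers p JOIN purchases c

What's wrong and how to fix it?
Bug: JOIN with no ON clause produces a cartesian product; every purchases row pairs with every customers row

Fix: Specify the join condition linking the foreign key to the parent id

Corrected query:
SELECT c.id, p.name, c.amount FROM customers p JOIN purchases c ON c.customer_id = p.id

Result:
id | name  | amount 
---+-------+--------
1  | Eve   | 1232.04
2  | Grace | 586.58 
3  | Alice | 179.45 
4  | Dave  | 355.86 
5  | Eve   | 502.43 
6  | Dave  | 1909.95
7  | Eve   | 45.58  
8  | Alice | 1215.5 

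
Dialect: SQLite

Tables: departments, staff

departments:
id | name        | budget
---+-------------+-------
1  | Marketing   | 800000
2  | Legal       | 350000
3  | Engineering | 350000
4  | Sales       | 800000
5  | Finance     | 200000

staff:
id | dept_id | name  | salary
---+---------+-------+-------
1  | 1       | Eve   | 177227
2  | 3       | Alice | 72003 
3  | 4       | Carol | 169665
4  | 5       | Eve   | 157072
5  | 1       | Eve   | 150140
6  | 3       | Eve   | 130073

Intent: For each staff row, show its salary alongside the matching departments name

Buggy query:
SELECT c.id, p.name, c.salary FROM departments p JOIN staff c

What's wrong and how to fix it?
Bug: Missing join condition: each staff row is matched to all departments rows instead of just its own

Fix: Specify the join condition linking the foreign key to the parent id

Corrected query:
SELECT c.id, p.name, c.salary FROM departments p JOIN staff c ON c.dept_id = p.id

Result:
id | name        | salary
---+-------------+-------
1  | Marketing   | 177227
2  | Engineering | 72003 
3  | Sales       | 169665
4  | Finance     | 157072
5  | Marketing   | 150140
6  | Engineering | 130073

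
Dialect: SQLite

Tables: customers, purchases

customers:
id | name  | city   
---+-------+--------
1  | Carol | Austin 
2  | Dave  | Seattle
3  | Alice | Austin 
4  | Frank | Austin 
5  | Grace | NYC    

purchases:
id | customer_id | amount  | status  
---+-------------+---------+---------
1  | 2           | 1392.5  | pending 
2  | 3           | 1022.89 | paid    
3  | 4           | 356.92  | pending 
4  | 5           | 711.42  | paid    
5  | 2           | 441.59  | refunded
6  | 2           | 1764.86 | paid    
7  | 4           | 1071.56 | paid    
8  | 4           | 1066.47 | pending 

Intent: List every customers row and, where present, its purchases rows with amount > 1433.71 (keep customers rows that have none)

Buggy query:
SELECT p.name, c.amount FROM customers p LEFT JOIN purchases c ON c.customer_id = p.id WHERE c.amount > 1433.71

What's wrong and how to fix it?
Bug: Filtering c.amount in WHERE discards the NULL rows produced by LEFT JOIN, turning it into an inner join

Fix: Put 'c.amount > 1433.71' in the JOIN's ON clause instead of WHERE

Corrected query:
SELECT p.name, c.amount FROM customers p LEFT JOIN purchases c ON c.customer_id = p.id AND c.amount > 1433.71

Result:
name  | amount 
------+--------
Carol | NULL   
Dave  | 1764.86
Alice | NULL   
Frank | NULL   
Grace | NULL   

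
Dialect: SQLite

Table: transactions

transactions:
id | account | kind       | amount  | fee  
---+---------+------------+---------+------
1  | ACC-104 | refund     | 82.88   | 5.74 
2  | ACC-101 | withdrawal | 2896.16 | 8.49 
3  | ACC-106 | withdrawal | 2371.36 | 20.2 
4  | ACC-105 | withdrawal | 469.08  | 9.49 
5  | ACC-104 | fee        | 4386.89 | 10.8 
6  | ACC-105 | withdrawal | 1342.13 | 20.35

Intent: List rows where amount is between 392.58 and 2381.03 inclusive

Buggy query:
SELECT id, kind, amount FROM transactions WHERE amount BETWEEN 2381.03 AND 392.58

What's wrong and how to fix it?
Bug: BETWEEN expects the lower bound first; with 2381.03 AND 392.58 the range is empty

Fix: Swap the bounds so the smaller value comes first

Corrected query:
SELECT id, kind, amount FROM transactions WHERE amount BETWEEN 392.58 AND 2381.03

Result:
id | kind       | amount 
---+------------+--------
3  | withdrawal | 2371.36
4  | withdrawal | 469.08 
6  | withdrawal | 1342.13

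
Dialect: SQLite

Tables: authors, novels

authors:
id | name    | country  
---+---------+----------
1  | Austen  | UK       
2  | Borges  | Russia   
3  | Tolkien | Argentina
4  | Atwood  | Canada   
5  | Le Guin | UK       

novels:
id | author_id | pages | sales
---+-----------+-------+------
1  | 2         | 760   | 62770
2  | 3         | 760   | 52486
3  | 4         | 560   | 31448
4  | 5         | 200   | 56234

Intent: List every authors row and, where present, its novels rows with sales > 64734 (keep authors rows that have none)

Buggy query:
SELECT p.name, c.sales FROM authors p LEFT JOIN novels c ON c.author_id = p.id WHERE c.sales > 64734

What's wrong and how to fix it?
Bug: A WHERE condition on the right-hand table after LEFT JOIN drops unmatched parents

Fix: Put 'c.sales > 64734' in the JOIN's ON clause instead of WHERE

Corrected query:
SELECT p.name, c.sales FROM authors p LEFT JOIN novels c ON c.author_id = p.id AND c.sales > 64734

Result:
name    | sales
--------+------
Austen  | NULL 
Borges  | NULL 
Tolkien | NULL 
Atwood  | NULL 
Le Guin | NULL 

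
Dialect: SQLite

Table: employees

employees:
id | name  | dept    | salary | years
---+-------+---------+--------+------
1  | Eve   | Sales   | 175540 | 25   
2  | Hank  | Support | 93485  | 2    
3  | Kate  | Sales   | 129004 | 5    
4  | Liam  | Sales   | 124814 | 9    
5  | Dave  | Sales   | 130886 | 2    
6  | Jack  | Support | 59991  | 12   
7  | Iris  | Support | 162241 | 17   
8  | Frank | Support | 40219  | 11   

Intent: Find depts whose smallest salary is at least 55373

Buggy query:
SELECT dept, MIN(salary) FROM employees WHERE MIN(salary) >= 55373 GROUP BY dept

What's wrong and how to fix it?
Bug: Aggregates like MIN are computed per group after WHERE runs

Fix: Use HAVING for the per-group MIN condition

Corrected query:
SELECT dept, MIN(salary) FROM employees GROUP BY dept HAVING MIN(salary) >= 55373

Result:
dept  | MIN(salary)
------+------------
Sales | 124814     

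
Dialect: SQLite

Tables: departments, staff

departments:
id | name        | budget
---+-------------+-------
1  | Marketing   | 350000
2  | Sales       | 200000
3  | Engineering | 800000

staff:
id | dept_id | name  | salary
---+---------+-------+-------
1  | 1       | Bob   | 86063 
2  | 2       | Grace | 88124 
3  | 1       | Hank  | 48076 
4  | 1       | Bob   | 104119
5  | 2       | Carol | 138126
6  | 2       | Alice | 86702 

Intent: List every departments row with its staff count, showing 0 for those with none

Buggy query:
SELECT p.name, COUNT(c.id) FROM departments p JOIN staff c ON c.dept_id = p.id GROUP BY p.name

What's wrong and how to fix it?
Bug: An inner join excludes parents with zero children

Fix: Use LEFT JOIN so parents without children still appear (COUNT(c.id) gives 0)

Corrected query:
SELECT p.name, COUNT(c.id) FROM departments p LEFT JOIN staff c ON c.dept_id = p.id GROUP BY p.name

Result:
name        | COUNT(c.id)
------------+------------
Engineering | 0          
Marketing   | 3          
Sales       | 3          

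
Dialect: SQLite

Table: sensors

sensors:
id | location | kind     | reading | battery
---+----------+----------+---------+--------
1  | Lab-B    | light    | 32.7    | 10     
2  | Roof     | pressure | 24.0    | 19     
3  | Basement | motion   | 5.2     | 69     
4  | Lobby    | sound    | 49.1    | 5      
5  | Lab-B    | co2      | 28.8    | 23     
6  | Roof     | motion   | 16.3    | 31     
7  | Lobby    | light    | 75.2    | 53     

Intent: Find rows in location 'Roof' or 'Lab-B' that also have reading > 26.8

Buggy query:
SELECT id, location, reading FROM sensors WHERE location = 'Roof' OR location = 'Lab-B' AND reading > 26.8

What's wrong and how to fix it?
Bug: Without parentheses, AND is evaluated before OR, so the reading filter only applies to the 'Lab-B' branch

Fix: Add parentheses around the OR so the AND applies to both alternatives

Corrected query:
SELECT id, location, reading FROM sensors WHERE (location = 'Roof' OR location = 'Lab-B') AND reading > 26.8

Result:
id | location | reading
---+----------+--------
1  | Lab-B    | 32.7   
5  | Lab-B    | 28.8   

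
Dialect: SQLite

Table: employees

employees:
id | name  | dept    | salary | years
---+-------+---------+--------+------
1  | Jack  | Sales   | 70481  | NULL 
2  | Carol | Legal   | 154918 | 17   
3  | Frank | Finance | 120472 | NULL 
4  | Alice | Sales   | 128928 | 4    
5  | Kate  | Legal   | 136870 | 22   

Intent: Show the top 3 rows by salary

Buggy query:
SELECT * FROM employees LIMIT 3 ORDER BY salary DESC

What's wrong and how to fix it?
Bug: ORDER BY cannot follow LIMIT; LIMIT is the final clause

Fix: Sort with ORDER BY, then apply LIMIT

Corrected query:
SELECT * FROM employees ORDER BY salary DESC LIMIT 3

Result:
id | name  | dept  | salary | years
---+-------+-------+--------+------
2  | Carol | Legal | 154918 | 17   
5  | Kate  | Legal | 136870 | 22   
4  | Alice | Sales | 128928 | 4    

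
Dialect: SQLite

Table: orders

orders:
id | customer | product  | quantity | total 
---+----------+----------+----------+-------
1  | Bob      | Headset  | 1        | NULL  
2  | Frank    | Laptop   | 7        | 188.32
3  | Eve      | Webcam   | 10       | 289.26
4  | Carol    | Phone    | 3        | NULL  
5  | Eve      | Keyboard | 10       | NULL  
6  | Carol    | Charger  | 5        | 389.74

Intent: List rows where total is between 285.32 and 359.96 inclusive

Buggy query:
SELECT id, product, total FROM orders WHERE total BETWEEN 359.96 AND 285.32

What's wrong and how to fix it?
Bug: The bounds are reversed; BETWEEN a AND b requires a <= b to match anything

Fix: Swap the bounds so the smaller value comes first

Corrected query:
SELECT id, product, total FROM orders WHERE total BETWEEN 285.32 AND 359.96

Result:
id | product | total 
---+---------+-------
3  | Webcam  | 289.26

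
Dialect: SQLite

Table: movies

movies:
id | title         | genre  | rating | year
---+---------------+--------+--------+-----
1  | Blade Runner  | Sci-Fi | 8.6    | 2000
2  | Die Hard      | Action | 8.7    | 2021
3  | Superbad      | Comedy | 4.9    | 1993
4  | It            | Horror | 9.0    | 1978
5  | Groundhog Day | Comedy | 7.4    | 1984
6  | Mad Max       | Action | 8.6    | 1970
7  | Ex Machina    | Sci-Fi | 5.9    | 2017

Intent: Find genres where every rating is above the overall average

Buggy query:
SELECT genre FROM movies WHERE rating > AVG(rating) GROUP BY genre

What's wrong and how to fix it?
Bug: AVG() is an aggregate; it can't sit directly in WHERE

Fix: Compute the overall average in a scalar subquery and compare each group's MIN against it in HAVING

Corrected query:
SELECT genre FROM movies GROUP BY genre HAVING MIN(rating) > (SELECT AVG(rating) FROM movies)

Result:
genre 
------
Action
Horror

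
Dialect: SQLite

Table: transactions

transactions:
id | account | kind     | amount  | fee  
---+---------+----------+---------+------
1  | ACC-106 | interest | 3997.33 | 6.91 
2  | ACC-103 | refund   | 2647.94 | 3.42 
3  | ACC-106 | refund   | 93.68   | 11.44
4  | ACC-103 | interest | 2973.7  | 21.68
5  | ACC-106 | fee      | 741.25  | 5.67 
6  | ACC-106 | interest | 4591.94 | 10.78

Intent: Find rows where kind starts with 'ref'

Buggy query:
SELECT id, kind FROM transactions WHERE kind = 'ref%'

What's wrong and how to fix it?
Bug: Wildcards only work with LIKE; '=' treats '%' as a literal character

Fix: Replace '=' with LIKE so 'ref%' is treated as a pattern

Corrected query:
SELECT id, kind FROM transactions WHERE kind LIKE 'ref%'

Result:
id | kind  
---+-------
2  | refund
3  | refund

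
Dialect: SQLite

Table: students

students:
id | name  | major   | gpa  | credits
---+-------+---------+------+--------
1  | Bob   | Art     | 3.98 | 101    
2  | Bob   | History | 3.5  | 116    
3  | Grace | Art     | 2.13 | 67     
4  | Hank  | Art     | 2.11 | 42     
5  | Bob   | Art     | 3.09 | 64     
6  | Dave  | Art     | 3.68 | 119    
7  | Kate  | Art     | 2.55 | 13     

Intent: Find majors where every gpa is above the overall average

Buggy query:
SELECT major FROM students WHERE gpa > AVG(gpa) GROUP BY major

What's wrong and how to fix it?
Bug: AVG() is an aggregate; it can't sit directly in WHERE

Fix: Use a subquery for AVG and a HAVING MIN(...) filter so the condition holds for every row in the group

Corrected query:
SELECT major FROM students GROUP BY major HAVING MIN(gpa) > (SELECT AVG(gpa) FROM students)

Result:
major  
-------
History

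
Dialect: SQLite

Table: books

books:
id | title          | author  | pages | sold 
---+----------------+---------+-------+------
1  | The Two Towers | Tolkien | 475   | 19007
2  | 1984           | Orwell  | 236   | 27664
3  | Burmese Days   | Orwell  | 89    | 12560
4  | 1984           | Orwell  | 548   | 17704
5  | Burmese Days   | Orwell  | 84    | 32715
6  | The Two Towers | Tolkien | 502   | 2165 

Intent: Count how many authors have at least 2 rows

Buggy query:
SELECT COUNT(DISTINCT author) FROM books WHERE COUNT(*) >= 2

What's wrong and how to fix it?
Bug: COUNT(*) cannot appear in WHERE; the per-group count doesn't exist yet

Fix: Group first with HAVING COUNT(*) >= 2, then COUNT the resulting groups

Corrected query:
SELECT COUNT(*) FROM (SELECT author FROM books GROUP BY author HAVING COUNT(*) >= 2)

Result:
COUNT(*)
--------
2       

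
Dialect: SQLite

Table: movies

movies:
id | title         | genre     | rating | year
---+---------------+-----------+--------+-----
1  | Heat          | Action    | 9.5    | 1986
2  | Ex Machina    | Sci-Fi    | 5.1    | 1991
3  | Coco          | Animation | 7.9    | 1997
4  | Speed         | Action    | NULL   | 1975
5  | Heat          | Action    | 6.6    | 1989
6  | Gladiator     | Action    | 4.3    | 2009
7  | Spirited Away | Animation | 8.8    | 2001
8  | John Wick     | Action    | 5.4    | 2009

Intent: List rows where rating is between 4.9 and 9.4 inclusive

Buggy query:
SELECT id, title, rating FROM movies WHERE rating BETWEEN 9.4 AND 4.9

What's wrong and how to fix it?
Bug: The bounds are reversed; BETWEEN a AND b requires a <= b to match anything

Fix: Swap the bounds so the smaller value comes first

Corrected query:
SELECT id, title, rating FROM movies WHERE rating BETWEEN 4.9 AND 9.4

Result:
id | title         | rating
---+---------------+-------
2  | Ex Machina    | 5.1   
3  | Coco          | 7.9   
5  | Heat          | 6.6   
7  | Spirited Away | 8.8   
8  | John Wick     | 5.4   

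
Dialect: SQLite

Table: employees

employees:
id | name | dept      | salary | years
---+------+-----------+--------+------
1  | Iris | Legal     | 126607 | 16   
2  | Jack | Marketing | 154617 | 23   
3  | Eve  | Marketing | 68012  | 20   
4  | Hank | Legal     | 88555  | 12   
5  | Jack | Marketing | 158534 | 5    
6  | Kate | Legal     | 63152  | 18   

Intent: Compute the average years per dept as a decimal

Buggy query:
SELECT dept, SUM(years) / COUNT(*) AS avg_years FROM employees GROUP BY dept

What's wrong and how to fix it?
Bug: Both operands are integers, so '/' performs integer division and truncates

Fix: Cast one side to REAL so the division keeps the fractional part

Corrected query:
SELECT dept, SUM(years) * 1.0 / COUNT(*) AS avg_years FROM employees GROUP BY dept

Result:
dept      | avg_years
----------+----------
Legal     | 15.333333
Marketing | 16       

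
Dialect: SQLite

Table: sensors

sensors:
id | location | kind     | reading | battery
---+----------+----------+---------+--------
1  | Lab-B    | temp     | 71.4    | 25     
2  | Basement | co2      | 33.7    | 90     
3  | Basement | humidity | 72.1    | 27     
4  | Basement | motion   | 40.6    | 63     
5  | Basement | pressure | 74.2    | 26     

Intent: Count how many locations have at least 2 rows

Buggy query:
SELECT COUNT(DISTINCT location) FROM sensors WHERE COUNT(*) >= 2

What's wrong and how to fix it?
Bug: COUNT(*) cannot appear in WHERE; the per-group count doesn't exist yet

Fix: Group first with HAVING COUNT(*) >= 2, then COUNT the resulting groups

Corrected query:
SELECT COUNT(*) FROM (SELECT location FROM sensors GROUP BY location HAVING COUNT(*) >= 2)

Result:
COUNT(*)
--------
1       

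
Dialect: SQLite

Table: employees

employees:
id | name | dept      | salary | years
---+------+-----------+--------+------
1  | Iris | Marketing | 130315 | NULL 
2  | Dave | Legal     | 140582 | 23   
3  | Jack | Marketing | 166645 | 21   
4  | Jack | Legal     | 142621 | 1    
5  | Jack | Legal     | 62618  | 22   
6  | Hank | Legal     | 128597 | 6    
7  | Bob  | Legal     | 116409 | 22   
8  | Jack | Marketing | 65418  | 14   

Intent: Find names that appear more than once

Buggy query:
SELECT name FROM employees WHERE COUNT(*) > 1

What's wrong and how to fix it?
Bug: COUNT(*) is an aggregate and cannot be used in WHERE

Fix: Group first, then use HAVING for the count condition

Corrected query:
SELECT name FROM employees GROUP BY name HAVING COUNT(*) > 1

Result:
name
----
Jack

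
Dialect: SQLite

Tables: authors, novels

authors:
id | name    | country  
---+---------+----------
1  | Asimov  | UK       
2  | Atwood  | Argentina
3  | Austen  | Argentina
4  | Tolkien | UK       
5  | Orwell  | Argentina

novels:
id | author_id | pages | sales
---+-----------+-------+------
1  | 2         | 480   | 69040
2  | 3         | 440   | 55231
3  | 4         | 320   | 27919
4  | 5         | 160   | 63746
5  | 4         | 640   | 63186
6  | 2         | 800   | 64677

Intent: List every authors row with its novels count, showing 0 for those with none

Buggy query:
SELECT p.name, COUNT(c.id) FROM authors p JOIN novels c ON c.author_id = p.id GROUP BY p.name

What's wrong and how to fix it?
Bug: An inner join excludes parents with zero children

Fix: Switch to LEFT JOIN to retain unmatched parent rows

Corrected query:
SELECT p.name, COUNT(c.id) FROM authors p LEFT JOIN novels c ON c.author_id = p.id GROUP BY p.name

Result:
name    | COUNT(c.id)
--------+------------
Asimov  | 0          
Atwood  | 2          
Austen  | 1          
Orwell  | 1          
Tolkien | 2          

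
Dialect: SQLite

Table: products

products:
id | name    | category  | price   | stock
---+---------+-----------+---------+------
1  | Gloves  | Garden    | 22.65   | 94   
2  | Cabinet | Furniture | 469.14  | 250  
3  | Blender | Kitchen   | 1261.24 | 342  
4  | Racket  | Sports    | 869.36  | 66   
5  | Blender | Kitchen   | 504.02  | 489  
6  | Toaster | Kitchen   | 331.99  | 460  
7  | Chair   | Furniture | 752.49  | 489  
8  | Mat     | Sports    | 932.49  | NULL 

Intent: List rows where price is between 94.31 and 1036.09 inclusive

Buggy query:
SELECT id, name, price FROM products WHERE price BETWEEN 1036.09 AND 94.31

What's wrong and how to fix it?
Bug: BETWEEN expects the lower bound first; with 1036.09 AND 94.31 the range is empty

Fix: Swap the bounds so the smaller value comes first

Corrected query:
SELECT id, name, price FROM products WHERE price BETWEEN 94.31 AND 1036.09

Result:
id | name    | price 
---+---------+-------
2  | Cabinet | 469.14
4  | Racket  | 869.36
5  | Blender | 504.02
6  | Toaster | 331.99
7  | Chair   | 752.49
8  | Mat     | 932.49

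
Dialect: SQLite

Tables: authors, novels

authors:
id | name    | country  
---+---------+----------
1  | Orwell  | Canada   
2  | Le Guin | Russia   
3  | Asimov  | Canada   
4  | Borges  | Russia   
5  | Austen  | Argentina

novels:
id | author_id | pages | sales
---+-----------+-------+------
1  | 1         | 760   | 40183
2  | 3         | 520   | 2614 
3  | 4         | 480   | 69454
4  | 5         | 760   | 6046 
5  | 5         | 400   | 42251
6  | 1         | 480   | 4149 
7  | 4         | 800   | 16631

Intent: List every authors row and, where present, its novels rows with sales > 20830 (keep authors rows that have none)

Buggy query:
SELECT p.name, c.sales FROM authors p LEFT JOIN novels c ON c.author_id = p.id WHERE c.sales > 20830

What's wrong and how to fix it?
Bug: A WHERE condition on the right-hand table after LEFT JOIN drops unmatched parents

Fix: Put 'c.sales > 20830' in the JOIN's ON clause instead of WHERE

Corrected query:
SELECT p.name, c.sales FROM authors p LEFT JOIN novels c ON c.author_id = p.id AND c.sales > 20830

Result:
name    | sales
--------+------
Orwell  | 40183
Le Guin | NULL 
Asimov  | NULL 
Borges  | 69454
Austen  | 42251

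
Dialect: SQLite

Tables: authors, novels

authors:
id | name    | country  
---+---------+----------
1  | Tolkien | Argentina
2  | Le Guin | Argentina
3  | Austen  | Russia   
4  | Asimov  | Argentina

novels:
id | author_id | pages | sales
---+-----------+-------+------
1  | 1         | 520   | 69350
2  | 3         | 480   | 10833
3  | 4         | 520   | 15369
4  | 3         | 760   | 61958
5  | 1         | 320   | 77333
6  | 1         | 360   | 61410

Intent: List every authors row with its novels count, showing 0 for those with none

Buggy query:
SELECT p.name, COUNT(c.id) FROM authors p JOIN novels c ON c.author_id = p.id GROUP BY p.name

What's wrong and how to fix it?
Bug: INNER JOIN drops authors rows that have no matching novels rows

Fix: Switch to LEFT JOIN to retain unmatched parent rows

Corrected query:
SELECT p.name, COUNT(c.id) FROM authors p LEFT JOIN novels c ON c.author_id = p.id GROUP BY p.name

Result:
name    | COUNT(c.id)
--------+------------
Asimov  | 1          
Austen  | 2          
Le Guin | 0          
Tolkien | 3          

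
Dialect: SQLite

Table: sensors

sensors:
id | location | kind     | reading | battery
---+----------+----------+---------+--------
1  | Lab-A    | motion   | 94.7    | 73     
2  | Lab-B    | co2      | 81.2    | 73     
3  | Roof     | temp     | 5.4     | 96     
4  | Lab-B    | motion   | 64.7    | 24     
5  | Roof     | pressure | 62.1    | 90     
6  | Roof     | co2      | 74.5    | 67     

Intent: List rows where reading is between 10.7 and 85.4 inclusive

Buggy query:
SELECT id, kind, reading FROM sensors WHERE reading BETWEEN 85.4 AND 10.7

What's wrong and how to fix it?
Bug: The bounds are reversed; BETWEEN a AND b requires a <= b to match anything

Fix: Write BETWEEN 10.7 AND 85.4

Corrected query:
SELECT id, kind, reading FROM sensors WHERE reading BETWEEN 10.7 AND 85.4

Result:
id | kind     | reading
---+----------+--------
2  | co2      | 81.2   
4  | motion   | 64.7   
5  | pressure | 62.1   
6  | co2      | 74.5   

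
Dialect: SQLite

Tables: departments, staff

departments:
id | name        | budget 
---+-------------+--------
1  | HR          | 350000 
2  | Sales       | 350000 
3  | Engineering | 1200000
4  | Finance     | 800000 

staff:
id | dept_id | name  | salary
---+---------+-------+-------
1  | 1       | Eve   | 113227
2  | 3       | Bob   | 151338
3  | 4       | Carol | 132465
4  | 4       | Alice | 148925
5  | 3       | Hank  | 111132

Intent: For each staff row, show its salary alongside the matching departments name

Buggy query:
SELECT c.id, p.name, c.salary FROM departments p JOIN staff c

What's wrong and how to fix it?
Bug: Missing join condition: each staff row is matched to all departments rows instead of just its own

Fix: Specify the join condition linking the foreign key to the parent id

Corrected query:
SELECT c.id, p.name, c.salary FROM departments p JOIN staff c ON c.dept_id = p.id

Result:
id | name        | salary
---+-------------+-------
1  | HR          | 113227
2  | Engineering | 151338
3  | Finance     | 132465
4  | Finance     | 148925
5  | Engineering | 111132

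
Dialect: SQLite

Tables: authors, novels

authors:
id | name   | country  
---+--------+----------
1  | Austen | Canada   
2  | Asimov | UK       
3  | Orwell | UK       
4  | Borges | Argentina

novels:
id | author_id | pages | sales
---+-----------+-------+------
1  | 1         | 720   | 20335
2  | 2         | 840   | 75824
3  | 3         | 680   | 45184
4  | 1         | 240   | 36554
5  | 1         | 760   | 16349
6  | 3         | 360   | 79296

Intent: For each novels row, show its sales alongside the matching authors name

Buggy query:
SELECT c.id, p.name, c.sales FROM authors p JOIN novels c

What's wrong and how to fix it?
Bug: Missing join condition: each novels row is matched to all authors rows instead of just its own

Fix: Specify the join condition linking the foreign key to the parent id

Corrected query:
SELECT c.id, p.name, c.sales FROM authors p JOIN novels c ON c.author_id = p.id

Result:
id | name   | sales
---+--------+------
1  | Austen | 20335
2  | Asimov | 75824
3  | Orwell | 45184
4  | Austen | 36554
5  | Austen | 16349
6  | Orwell | 79296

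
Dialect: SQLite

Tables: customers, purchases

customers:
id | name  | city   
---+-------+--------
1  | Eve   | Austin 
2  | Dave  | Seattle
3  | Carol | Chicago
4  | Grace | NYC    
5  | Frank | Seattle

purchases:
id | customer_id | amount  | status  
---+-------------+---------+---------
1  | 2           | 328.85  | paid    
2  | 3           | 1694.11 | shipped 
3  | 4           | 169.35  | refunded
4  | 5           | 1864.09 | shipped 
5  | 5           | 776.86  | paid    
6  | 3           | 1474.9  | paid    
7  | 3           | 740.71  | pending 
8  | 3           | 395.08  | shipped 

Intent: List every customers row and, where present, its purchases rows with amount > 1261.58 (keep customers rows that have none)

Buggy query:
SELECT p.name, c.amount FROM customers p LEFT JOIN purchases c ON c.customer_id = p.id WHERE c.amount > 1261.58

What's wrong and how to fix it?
Bug: A WHERE condition on the right-hand table after LEFT JOIN drops unmatched parents

Fix: Move the right-table condition into the ON clause so unmatched parents are kept

Corrected query:
SELECT p.name, c.amount FROM customers p LEFT JOIN purchases c ON c.customer_id = p.id AND c.amount > 1261.58

Result:
name  | amount 
------+--------
Eve   | NULL   
Dave  | NULL   
Carol | 1474.9 
Carol | 1694.11
Grace | NULL   
Frank | 1864.09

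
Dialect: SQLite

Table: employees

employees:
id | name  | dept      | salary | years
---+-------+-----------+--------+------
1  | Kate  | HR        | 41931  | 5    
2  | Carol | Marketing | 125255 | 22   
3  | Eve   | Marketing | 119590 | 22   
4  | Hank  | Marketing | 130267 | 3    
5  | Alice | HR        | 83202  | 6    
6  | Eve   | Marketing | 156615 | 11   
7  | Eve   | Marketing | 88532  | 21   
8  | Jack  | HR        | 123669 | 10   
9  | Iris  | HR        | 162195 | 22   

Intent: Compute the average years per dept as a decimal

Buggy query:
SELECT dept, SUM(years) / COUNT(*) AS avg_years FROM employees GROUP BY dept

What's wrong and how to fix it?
Bug: SUM(years) and COUNT(*) are both integers; the division truncates the fractional part

Fix: Multiply by 1.0 (or CAST to REAL) to force floating-point division

Corrected query:
SELECT dept, SUM(years) * 1.0 / COUNT(*) AS avg_years FROM employees GROUP BY dept

Result:
dept      | avg_years
----------+----------
HR        | 10.75    
Marketing | 15.8     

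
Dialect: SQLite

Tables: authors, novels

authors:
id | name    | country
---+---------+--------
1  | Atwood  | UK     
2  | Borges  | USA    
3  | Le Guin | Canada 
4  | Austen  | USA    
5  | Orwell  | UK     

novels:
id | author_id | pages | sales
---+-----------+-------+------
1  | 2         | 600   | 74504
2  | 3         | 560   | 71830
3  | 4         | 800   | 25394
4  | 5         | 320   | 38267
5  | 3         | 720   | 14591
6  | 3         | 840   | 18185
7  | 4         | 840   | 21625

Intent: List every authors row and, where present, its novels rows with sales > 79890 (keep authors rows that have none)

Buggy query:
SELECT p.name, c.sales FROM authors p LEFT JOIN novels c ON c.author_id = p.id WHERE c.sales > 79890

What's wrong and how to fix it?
Bug: A WHERE condition on the right-hand table after LEFT JOIN drops unmatched parents

Fix: Put 'c.sales > 79890' in the JOIN's ON clause instead of WHERE

Corrected query:
SELECT p.name, c.sales FROM authors p LEFT JOIN novels c ON c.author_id = p.id AND c.sales > 79890

Result:
name    | sales
--------+------
Atwood  | NULL 
Borges  | NULL 
Le Guin | NULL 
Austen  | NULL 
Orwell  | NULL 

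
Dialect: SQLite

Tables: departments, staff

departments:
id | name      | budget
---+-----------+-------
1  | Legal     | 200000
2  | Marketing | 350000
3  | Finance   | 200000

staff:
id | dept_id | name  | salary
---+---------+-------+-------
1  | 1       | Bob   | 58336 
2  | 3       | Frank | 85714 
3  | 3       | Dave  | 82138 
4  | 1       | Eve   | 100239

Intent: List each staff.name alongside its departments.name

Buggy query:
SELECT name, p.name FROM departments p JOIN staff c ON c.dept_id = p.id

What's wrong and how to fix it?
Bug: Both tables have a 'name' column; the unqualified reference is ambiguous

Fix: Qualify the column with its table alias (c.name)

Corrected query:
SELECT c.name, p.name FROM departments p JOIN staff c ON c.dept_id = p.id

Result:
name  | name   
------+--------
Bob   | Legal  
Frank | Finance
Dave  | Finance
Eve   | Legal  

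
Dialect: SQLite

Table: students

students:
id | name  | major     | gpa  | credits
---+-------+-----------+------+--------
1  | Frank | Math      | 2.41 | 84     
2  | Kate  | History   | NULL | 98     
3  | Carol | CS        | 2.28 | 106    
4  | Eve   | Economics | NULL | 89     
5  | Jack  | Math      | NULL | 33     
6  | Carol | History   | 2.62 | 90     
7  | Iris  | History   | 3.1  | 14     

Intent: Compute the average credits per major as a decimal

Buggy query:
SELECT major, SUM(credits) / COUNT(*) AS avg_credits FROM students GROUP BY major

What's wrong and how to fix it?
Bug: Both operands are integers, so '/' performs integer division and truncates

Fix: Multiply by 1.0 (or CAST to REAL) to force floating-point division

Corrected query:
SELECT major, SUM(credits) * 1.0 / COUNT(*) AS avg_credits FROM students GROUP BY major

Result:
major     | avg_credits
----------+------------
CS        | 106        
Economics | 89         
History   | 67.333333  
Math      | 58.5       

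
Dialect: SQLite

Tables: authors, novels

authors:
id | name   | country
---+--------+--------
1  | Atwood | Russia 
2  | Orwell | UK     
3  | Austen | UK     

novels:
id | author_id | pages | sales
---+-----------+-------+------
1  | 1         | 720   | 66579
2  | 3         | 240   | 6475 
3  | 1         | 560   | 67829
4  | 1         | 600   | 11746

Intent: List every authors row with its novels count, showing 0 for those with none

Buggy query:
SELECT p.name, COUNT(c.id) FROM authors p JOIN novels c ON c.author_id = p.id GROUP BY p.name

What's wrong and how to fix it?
Bug: INNER JOIN drops authors rows that have no matching novels rows

Fix: Use LEFT JOIN so parents without children still appear (COUNT(c.id) gives 0)

Corrected query:
SELECT p.name, COUNT(c.id) FROM authors p LEFT JOIN novels c ON c.author_id = p.id GROUP BY p.name

Result:
name   | COUNT(c.id)
-------+------------
Atwood | 3          
Austen | 1          
Orwell | 0          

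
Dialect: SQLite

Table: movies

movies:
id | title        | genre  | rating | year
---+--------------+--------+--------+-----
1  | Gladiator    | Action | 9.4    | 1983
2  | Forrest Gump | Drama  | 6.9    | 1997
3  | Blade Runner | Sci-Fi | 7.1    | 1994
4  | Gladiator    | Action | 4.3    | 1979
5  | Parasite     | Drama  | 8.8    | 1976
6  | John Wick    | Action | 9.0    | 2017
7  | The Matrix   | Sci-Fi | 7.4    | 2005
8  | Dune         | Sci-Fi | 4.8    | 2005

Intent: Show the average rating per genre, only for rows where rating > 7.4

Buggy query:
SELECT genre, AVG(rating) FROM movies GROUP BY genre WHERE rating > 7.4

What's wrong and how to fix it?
Bug: WHERE cannot follow GROUP BY

Fix: Place WHERE between FROM and GROUP BY

Corrected query:
SELECT genre, AVG(rating) FROM movies WHERE rating > 7.4 GROUP BY genre

Result:
genre  | AVG(rating)
-------+------------
Action | 9.2        
Drama  | 8.8        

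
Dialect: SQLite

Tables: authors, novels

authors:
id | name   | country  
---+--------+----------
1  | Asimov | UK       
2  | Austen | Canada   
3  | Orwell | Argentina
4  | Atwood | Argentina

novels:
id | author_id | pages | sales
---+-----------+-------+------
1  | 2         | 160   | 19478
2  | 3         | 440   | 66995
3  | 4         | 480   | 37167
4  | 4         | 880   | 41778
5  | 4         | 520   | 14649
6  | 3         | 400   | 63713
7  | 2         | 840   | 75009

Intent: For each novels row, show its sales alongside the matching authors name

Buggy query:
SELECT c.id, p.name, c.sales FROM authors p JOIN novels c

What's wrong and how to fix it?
Bug: JOIN with no ON clause produces a cartesian product; every novels row pairs with every authors row

Fix: Specify the join condition linking the foreign key to the parent id

Corrected query:
SELECT c.id, p.name, c.sales FROM authors p JOIN novels c ON c.author_id = p.id

Result:
id | name   | sales
---+--------+------
1  | Austen | 19478
2  | Orwell | 66995
3  | Atwood | 37167
4  | Atwood | 41778
5  | Atwood | 14649
6  | Orwell | 63713
7  | Austen | 75009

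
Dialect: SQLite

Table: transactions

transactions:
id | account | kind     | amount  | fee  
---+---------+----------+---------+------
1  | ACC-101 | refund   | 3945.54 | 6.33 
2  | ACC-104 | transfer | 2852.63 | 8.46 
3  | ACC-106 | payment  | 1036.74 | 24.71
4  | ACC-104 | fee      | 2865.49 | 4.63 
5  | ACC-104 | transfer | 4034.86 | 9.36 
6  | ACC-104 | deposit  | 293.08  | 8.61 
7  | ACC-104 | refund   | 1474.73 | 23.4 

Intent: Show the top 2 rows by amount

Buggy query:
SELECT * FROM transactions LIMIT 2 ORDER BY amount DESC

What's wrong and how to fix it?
Bug: LIMIT must come after ORDER BY

Fix: Swap the clauses: ORDER BY first, then LIMIT

Corrected query:
SELECT * FROM transactions ORDER BY amount DESC LIMIT 2

Result:
id | account | kind     | amount  | fee 
---+---------+----------+---------+-----
5  | ACC-104 | transfer | 4034.86 | 9.36
1  | ACC-101 | refund   | 3945.54 | 6.33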